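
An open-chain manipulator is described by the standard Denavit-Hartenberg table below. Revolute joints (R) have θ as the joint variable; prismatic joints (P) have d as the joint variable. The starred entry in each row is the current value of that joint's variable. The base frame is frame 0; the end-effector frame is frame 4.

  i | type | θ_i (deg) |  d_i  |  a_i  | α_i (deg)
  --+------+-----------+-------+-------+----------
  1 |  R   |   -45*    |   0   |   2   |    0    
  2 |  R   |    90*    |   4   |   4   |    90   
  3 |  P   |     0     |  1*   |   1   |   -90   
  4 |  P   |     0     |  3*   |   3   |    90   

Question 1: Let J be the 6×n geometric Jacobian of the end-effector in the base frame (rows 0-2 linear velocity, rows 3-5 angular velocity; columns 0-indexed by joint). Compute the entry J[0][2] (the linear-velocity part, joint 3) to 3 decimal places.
0.707

prismatic axis z_2 = (0.7071,-0.7071,0.0000)
J_v[:, 2] = z_2; J_ω[:, 2] = (0,0,0)
entry J[0][2] = 0.7071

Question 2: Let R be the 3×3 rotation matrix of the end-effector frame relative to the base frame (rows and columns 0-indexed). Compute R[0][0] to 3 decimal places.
End-effector x-axis (col 0 of R) = (0.7071,0.7071,0.0000)
R[0][0] = 0.7071

0.707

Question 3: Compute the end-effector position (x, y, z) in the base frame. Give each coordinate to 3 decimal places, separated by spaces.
after link 1: o_1 = (1.4142, -1.4142, 0.0000)
after link 2: o_2 = (4.2426, 1.4142, 4.0000)
after link 3: o_3 = (5.6569, 1.4142, 4.0000)
after link 4: o_4 = (7.7782, 3.5355, 7.0000)

7.778 3.536 7.000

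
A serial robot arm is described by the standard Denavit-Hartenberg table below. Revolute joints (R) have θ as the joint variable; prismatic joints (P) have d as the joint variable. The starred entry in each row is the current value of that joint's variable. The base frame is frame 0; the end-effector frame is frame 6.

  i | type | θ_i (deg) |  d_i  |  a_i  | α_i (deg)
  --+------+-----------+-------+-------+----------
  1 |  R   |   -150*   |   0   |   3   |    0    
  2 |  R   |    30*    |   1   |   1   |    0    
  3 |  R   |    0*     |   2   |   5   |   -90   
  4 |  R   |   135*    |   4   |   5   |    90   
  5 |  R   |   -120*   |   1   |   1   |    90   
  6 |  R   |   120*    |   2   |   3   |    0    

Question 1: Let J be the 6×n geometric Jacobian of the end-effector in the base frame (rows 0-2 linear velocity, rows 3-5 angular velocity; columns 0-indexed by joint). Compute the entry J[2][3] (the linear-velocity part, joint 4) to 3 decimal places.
axis z_3 = (0.8660,-0.5000,0.0000); lever o_n−o_3 = (4.6768,-2.7656,-5.0318)
cross product → J_v[:, 3] = (2.5159,4.3577,-0.0567)
J_ω[:, 3] = z_3
entry J[2][3] = -0.0567

-0.057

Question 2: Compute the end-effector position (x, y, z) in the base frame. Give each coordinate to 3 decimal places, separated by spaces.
-0.921 -9.462 -2.032

after link 1: o_1 = (-2.5981, -1.5000, 0.0000)
after link 2: o_2 = (-3.0981, -2.3660, 1.0000)
after link 3: o_3 = (-5.5981, -6.6962, 3.0000)
after link 4: o_4 = (-0.3662, -5.6343, -0.5355)
after link 5: o_5 = (-1.6465, -6.1198, -0.8891)
after link 6: o_6 = (-0.9213, -9.4617, -2.0318)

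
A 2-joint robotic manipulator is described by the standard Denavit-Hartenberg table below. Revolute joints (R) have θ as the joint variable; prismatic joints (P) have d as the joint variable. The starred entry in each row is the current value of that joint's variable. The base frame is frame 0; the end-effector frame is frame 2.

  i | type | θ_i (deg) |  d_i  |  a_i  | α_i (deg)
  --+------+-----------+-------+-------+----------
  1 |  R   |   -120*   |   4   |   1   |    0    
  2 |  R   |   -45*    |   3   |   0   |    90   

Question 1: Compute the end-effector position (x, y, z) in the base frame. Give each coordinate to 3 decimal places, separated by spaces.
-0.500 -0.866 7.000

after link 1: o_1 = (-0.5000, -0.8660, 4.0000)
after link 2: o_2 = (-0.5000, -0.8660, 7.0000)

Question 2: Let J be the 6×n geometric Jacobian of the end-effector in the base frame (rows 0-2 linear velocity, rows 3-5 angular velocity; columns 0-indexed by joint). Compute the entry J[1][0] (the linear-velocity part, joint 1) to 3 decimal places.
axis z_0 = ẑ; lever o_n−o_0 = (-0.5000,-0.8660,7.0000)
cross product → J_v[:, 0] = (0.8660,-0.5000,0.0000)
J_ω[:, 0] = z_0
entry J[1][0] = -0.5000

-0.500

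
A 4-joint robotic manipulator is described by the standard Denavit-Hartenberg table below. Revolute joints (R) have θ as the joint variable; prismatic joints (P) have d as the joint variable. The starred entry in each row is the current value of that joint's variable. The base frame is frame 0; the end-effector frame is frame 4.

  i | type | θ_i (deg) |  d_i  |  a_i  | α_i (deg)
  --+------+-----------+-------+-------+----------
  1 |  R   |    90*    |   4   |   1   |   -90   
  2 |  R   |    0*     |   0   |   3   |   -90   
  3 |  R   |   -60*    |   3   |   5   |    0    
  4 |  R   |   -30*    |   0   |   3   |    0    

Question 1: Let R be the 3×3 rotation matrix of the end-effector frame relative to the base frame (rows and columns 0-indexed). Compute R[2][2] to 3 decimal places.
End-effector z-axis (col 2 of R) = (-0.0000,0.0000,-1.0000)
R[2][2] = -1.0000

-1.000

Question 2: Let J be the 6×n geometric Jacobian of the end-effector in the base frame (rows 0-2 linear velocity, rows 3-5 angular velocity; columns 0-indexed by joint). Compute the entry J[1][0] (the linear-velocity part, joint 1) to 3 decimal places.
axis z_0 = ẑ; lever o_n−o_0 = (-7.3301,6.5000,1.0000)
cross product → J_v[:, 0] = (-6.5000,-7.3301,0.0000)
J_ω[:, 0] = z_0
entry J[1][0] = -7.3301

-7.330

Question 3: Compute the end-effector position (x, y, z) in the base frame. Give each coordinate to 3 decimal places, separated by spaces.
-7.330 6.500 1.000

after link 1: o_1 = (0.0000, 1.0000, 4.0000)
after link 2: o_2 = (0.0000, 4.0000, 4.0000)
after link 3: o_3 = (-4.3301, 6.5000, 1.0000)
after link 4: o_4 = (-7.3301, 6.5000, 1.0000)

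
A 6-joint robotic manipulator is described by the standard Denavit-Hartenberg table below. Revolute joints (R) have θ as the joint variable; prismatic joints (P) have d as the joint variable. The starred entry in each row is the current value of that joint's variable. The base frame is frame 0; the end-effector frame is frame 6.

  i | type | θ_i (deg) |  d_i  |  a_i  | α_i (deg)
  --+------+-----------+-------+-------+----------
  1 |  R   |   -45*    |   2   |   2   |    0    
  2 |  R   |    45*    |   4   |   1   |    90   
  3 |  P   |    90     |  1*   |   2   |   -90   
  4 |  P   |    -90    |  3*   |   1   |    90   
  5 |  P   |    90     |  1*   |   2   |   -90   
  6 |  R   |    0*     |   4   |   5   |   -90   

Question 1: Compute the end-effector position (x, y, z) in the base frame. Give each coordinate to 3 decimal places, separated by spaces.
after link 1: o_1 = (1.4142, -1.4142, 2.0000)
after link 2: o_2 = (2.4142, -1.4142, 6.0000)
after link 3: o_3 = (2.4142, -2.4142, 8.0000)
after link 4: o_4 = (-0.5858, -3.4142, 8.0000)
after link 5: o_5 = (-2.5858, -3.4142, 7.0000)
after link 6: o_6 = (-7.5858, 0.5858, 7.0000)

-7.586 0.586 7.000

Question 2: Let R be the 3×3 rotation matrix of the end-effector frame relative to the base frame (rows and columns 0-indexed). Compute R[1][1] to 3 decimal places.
End-effector y-axis (col 1 of R) = (0.0000,-1.0000,0.0000)
R[1][1] = -1.0000

-1.000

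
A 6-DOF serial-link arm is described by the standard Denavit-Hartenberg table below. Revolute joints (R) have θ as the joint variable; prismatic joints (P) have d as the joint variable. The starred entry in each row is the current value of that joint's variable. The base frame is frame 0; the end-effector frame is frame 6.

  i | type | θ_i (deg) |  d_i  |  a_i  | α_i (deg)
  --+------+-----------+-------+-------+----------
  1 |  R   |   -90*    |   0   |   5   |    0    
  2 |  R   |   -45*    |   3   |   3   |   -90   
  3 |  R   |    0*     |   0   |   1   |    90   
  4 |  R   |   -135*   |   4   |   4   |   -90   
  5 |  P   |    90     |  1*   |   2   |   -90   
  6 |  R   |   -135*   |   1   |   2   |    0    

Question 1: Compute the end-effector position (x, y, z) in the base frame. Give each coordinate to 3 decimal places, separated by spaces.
after link 1: o_1 = (0.0000, -5.0000, 0.0000)
after link 2: o_2 = (-2.1213, -7.1213, 3.0000)
after link 3: o_3 = (-2.8284, -7.8284, 3.0000)
after link 4: o_4 = (-2.8284, -3.8284, 7.0000)
after link 5: o_5 = (-3.8284, -3.8284, 5.0000)
after link 6: o_6 = (-5.2426, -4.8284, 6.4142)

-5.243 -4.828 6.414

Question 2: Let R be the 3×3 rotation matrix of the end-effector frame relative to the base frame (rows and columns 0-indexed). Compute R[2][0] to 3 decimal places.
0.707

End-effector x-axis (col 0 of R) = (-0.7071,-0.0000,0.7071)
R[2][0] = 0.7071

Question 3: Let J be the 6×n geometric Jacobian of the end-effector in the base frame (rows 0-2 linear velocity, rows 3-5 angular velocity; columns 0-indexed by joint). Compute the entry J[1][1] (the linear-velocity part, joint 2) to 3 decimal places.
axis z_1 = (0.0000,0.0000,1.0000); lever o_n−o_1 = (-5.2426,0.1716,6.4142)
cross product → J_v[:, 1] = (-0.1716,-5.2426,0.0000)
J_ω[:, 1] = z_1
entry J[1][1] = -5.2426

-5.243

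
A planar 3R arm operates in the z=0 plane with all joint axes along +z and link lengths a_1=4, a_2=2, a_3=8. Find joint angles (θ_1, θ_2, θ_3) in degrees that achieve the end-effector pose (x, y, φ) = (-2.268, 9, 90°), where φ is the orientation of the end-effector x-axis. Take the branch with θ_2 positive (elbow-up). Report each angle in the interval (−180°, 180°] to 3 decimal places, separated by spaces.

wrist centre = target − a_3·(cos φ, sin φ) = (-2.2680, 1.0000)
cos θ_2 = (6.1438−4²−2²)/(2·4·2) = -0.8660; θ_2 = 149.9983° (elbow-up)
β = atan2(1.0000,-2.2680) = 156.2065°; ψ = atan2(1.0000,2.2680) = 23.7948°
θ_1 = β − ψ = 132.4117°
θ_3 = φ − θ_1 − θ_2 = 167.5899° (wrapped to (-180°,180°])

132.412 149.998 167.590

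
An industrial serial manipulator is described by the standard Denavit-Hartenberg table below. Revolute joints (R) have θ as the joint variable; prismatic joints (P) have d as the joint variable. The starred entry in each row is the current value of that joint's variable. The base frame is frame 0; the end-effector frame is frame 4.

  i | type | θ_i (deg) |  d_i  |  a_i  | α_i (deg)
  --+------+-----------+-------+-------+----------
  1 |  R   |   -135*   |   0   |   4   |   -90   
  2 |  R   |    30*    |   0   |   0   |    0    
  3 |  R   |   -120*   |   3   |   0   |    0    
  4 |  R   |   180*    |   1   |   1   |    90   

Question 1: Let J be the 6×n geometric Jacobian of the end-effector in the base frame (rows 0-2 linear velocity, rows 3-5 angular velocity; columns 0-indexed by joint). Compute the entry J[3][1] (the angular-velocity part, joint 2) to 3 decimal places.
0.707

axis z_1 = (0.7071,-0.7071,0.0000); lever o_n−o_1 = (2.8284,-2.8284,-1.0000)
cross product → J_v[:, 1] = (0.7071,0.7071,-0.0000)
J_ω[:, 1] = z_1
entry J[3][1] = 0.7071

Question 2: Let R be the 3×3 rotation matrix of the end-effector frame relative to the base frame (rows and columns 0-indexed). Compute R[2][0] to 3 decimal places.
End-effector x-axis (col 0 of R) = (0.0000,-0.0000,-1.0000)
R[2][0] = -1.0000

-1.000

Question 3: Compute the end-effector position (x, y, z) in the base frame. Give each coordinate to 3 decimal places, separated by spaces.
0.000 -5.657 -1.000

after link 1: o_1 = (-2.8284, -2.8284, 0.0000)
after link 2: o_2 = (-2.8284, -2.8284, 0.0000)
after link 3: o_3 = (-0.7071, -4.9497, 0.0000)
after link 4: o_4 = (0.0000, -5.6569, -1.0000)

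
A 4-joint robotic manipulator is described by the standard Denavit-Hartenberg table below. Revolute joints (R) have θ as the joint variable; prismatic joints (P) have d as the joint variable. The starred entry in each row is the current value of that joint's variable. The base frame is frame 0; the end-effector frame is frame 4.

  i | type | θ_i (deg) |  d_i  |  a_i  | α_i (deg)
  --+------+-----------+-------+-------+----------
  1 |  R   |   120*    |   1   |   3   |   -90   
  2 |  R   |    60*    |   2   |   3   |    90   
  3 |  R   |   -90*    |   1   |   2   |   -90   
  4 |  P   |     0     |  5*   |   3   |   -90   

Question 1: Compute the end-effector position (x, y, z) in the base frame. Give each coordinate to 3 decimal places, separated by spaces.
-1.335 8.312 -5.428

after link 1: o_1 = (-1.5000, 2.5981, 1.0000)
after link 2: o_2 = (-3.9821, 2.8971, -1.5981)
after link 3: o_3 = (-2.6830, 4.6471, -1.0981)
after link 4: o_4 = (-1.3349, 8.3122, -5.4282)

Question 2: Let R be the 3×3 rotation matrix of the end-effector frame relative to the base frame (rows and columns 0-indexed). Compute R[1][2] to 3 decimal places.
End-effector z-axis (col 2 of R) = (0.4330,-0.7500,-0.5000)
R[1][2] = -0.7500

-0.750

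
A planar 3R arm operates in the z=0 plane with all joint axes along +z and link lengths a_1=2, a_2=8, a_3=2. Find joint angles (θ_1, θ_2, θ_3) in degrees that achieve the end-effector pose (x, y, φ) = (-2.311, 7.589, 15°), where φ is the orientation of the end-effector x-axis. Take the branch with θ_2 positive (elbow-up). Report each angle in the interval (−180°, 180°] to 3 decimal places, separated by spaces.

45.010 89.989 -120.000

wrist centre = target − a_3·(cos φ, sin φ) = (-4.2429, 7.0714)
cos θ_2 = (68.0059−2²−8²)/(2·2·8) = 0.0002; θ_2 = 89.9893° (elbow-up)
β = atan2(7.0714,-4.2429) = 120.9640°; ψ = atan2(8.0000,2.0015) = 75.9537°
θ_1 = β − ψ = 45.0102°
θ_3 = φ − θ_1 − θ_2 = -119.9996° (wrapped to (-180°,180°])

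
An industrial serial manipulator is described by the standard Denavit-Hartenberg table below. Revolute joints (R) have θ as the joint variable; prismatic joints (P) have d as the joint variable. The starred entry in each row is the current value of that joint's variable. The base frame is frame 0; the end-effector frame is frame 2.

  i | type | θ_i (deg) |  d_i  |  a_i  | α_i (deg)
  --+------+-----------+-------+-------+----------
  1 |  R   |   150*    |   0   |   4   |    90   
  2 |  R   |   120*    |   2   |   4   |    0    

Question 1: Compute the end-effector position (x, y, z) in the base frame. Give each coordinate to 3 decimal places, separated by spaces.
-0.732 2.732 3.464

after link 1: o_1 = (-3.4641, 2.0000, 0.0000)
after link 2: o_2 = (-0.7321, 2.7321, 3.4641)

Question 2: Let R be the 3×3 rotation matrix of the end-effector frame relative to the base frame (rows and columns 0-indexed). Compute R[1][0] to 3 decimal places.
End-effector x-axis (col 0 of R) = (0.4330,-0.2500,0.8660)
R[1][0] = -0.2500

-0.250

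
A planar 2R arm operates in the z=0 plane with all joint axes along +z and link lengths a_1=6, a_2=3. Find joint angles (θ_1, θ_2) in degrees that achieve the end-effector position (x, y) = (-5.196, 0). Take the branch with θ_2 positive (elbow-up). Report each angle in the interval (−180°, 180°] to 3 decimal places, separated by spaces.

cos θ_2 = (26.9984−6²−3²)/(2·6·3) = -0.5000; θ_2 = 120.0029° (elbow-up)
β = atan2(0.0000,-5.1960) = 180.0000°; ψ = atan2(2.5980,4.4999) = 30.0000°
θ_1 = β − ψ = 150.0000°

150.000 120.003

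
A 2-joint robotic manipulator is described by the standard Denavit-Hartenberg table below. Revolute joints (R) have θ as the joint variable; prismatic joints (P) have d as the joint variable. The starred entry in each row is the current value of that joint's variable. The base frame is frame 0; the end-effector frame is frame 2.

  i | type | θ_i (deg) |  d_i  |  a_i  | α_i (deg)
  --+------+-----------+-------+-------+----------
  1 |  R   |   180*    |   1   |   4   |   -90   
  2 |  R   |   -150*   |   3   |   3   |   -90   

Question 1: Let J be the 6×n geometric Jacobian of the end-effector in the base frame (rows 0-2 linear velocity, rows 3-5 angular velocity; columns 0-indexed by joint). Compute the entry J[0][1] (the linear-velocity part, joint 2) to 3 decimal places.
axis z_1 = (-0.0000,-1.0000,0.0000); lever o_n−o_1 = (2.5981,-3.0000,1.5000)
cross product → J_v[:, 1] = (-1.5000,0.0000,2.5981)
J_ω[:, 1] = z_1
entry J[0][1] = -1.5000

-1.500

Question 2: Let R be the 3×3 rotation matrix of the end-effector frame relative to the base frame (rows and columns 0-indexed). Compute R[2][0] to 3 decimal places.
0.500

End-effector x-axis (col 0 of R) = (0.8660,-0.0000,0.5000)
R[2][0] = 0.5000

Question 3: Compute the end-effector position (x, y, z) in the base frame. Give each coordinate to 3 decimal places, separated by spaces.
after link 1: o_1 = (-4.0000, 0.0000, 1.0000)
after link 2: o_2 = (-1.4019, -3.0000, 2.5000)

-1.402 -3.000 2.500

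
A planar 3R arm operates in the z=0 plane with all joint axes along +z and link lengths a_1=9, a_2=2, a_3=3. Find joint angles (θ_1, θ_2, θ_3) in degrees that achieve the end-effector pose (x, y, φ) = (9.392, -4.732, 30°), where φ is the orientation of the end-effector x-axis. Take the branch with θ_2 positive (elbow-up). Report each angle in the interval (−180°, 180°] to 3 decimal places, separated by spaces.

wrist centre = target − a_3·(cos φ, sin φ) = (6.7939, -6.2320)
cos θ_2 = (84.9952−9²−2²)/(2·9·2) = -0.0001; θ_2 = 90.0076° (elbow-up)
β = atan2(-6.2320,6.7939) = -42.5299°; ψ = atan2(2.0000,8.9997) = 12.5292°
θ_1 = β − ψ = -55.0590°
θ_3 = φ − θ_1 − θ_2 = -4.9486° (wrapped to (-180°,180°])

-55.059 90.008 -4.949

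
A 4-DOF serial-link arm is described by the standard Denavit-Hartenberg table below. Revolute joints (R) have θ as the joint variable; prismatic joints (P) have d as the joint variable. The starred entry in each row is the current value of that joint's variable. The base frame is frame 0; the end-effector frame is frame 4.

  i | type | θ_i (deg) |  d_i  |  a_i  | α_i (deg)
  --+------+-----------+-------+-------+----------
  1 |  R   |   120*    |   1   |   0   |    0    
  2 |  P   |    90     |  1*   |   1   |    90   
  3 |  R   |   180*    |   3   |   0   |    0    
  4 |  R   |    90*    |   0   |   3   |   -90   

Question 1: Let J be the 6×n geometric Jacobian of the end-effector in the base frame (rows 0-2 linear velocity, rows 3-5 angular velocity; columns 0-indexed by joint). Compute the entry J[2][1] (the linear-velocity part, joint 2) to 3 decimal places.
prismatic axis z_1 = (0.0000,0.0000,1.0000)
J_v[:, 1] = z_1; J_ω[:, 1] = (0,0,0)
entry J[2][1] = 1.0000

1.000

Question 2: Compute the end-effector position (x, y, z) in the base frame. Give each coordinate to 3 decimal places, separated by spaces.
after link 1: o_1 = (0.0000, 0.0000, 1.0000)
after link 2: o_2 = (-0.8660, -0.5000, 2.0000)
after link 3: o_3 = (-2.3660, 2.0981, 2.0000)
after link 4: o_4 = (-2.3660, 2.0981, -1.0000)

-2.366 2.098 -1.000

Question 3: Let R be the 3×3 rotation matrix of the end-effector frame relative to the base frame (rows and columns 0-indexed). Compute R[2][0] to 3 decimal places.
End-effector x-axis (col 0 of R) = (0.0000,0.0000,-1.0000)
R[2][0] = -1.0000

-1.000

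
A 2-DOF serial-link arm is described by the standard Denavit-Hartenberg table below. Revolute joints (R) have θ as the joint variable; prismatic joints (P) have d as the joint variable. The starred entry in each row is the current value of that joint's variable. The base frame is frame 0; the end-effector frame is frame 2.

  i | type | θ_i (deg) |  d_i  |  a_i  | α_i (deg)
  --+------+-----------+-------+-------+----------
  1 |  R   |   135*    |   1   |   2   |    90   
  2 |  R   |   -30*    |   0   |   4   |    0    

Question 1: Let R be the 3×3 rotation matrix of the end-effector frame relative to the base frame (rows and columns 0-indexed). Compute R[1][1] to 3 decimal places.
0.354

End-effector y-axis (col 1 of R) = (-0.3536,0.3536,0.8660)
R[1][1] = 0.3536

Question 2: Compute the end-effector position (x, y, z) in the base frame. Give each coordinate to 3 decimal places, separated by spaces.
-3.864 3.864 -1.000

after link 1: o_1 = (-1.4142, 1.4142, 1.0000)
after link 2: o_2 = (-3.8637, 3.8637, -1.0000)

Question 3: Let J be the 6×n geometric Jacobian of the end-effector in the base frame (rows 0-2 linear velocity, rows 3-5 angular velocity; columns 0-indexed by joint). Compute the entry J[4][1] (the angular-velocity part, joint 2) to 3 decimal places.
axis z_1 = (0.7071,0.7071,0.0000); lever o_n−o_1 = (-2.4495,2.4495,-2.0000)
cross product → J_v[:, 1] = (-1.4142,1.4142,3.4641)
J_ω[:, 1] = z_1
entry J[4][1] = 0.7071

0.707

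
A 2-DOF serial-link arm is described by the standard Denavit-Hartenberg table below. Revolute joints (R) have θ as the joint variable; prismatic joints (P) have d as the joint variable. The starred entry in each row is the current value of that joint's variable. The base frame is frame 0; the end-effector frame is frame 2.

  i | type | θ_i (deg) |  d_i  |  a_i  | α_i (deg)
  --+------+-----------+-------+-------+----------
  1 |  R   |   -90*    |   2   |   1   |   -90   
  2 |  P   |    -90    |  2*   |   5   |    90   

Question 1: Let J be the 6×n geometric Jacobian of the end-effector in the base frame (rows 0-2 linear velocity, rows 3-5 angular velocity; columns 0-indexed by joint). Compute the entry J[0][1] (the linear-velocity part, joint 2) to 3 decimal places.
prismatic axis z_1 = (1.0000,0.0000,0.0000)
J_v[:, 1] = z_1; J_ω[:, 1] = (0,0,0)
entry J[0][1] = 1.0000

1.000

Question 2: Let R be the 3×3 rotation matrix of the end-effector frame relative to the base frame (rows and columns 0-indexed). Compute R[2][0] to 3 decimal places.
1.000

End-effector x-axis (col 0 of R) = (-0.0000,-0.0000,1.0000)
R[2][0] = 1.0000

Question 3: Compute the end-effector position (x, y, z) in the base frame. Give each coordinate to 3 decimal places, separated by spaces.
2.000 -1.000 7.000

after link 1: o_1 = (0.0000, -1.0000, 2.0000)
after link 2: o_2 = (2.0000, -1.0000, 7.0000)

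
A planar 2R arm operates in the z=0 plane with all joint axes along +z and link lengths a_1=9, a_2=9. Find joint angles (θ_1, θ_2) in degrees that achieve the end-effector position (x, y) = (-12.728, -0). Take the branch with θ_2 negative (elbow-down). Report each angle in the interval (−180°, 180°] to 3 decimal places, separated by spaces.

-135.000 -89.999

cos θ_2 = (162.0020−9²−9²)/(2·9·9) = 0.0000; θ_2 = -89.9993° (elbow-down)
β = atan2(-0.0000,-12.7280) = -180.0000°; ψ = atan2(-9.0000,9.0001) = -44.9996°
θ_1 = β − ψ = -135.0004°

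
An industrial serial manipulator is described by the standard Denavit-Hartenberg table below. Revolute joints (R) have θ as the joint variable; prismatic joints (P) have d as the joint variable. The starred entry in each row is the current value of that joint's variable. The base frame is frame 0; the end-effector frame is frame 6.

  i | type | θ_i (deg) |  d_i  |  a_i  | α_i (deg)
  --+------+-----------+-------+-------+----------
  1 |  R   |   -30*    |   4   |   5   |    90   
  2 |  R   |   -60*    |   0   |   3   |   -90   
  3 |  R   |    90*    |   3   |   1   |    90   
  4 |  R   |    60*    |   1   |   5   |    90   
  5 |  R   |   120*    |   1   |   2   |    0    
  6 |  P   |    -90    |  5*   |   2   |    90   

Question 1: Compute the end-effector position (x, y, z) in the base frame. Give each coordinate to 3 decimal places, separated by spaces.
after link 1: o_1 = (4.3301, -2.5000, 4.0000)
after link 2: o_2 = (5.6292, -3.2500, 1.4019)
after link 3: o_3 = (8.3792, -3.6830, 2.9019)
after link 4: o_4 = (13.3098, -3.6429, 4.2010)
after link 5: o_5 = (13.2183, -3.1675, 2.0179)
after link 6: o_6 = (15.4994, 1.5155, 0.6519)

15.499 1.516 0.652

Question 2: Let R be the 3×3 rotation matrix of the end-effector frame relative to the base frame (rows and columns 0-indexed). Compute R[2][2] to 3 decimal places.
End-effector z-axis (col 2 of R) = (0.0748,0.2455,0.9665)
R[2][2] = 0.9665

0.967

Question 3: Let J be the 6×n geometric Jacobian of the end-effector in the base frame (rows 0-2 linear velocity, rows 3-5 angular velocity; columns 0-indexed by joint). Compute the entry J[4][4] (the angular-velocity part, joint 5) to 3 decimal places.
0.967

axis z_4 = (0.0580,0.9665,-0.2500); lever o_n−o_4 = (2.1896,5.1585,-3.5490)
cross product → J_v[:, 4] = (-2.1405,-0.3415,-1.8170)
J_ω[:, 4] = z_4
entry J[4][4] = 0.9665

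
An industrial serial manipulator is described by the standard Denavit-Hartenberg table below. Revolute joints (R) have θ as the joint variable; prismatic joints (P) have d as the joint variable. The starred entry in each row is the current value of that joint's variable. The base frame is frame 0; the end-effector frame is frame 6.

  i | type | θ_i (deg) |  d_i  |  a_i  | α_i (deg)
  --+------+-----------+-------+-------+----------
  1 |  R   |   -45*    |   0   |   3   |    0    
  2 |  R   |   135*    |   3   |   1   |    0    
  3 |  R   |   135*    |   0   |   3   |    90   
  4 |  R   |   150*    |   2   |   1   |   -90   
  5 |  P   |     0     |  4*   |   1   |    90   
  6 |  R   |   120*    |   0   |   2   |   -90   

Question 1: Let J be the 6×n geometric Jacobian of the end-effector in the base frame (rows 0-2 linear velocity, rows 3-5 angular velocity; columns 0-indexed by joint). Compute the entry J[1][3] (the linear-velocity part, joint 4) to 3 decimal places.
-3.157

axis z_3 = (-0.7071,0.7071,0.0000); lever o_n−o_3 = (1.2247,4.0532,-4.4641)
cross product → J_v[:, 3] = (-3.1566,-3.1566,-3.7321)
J_ω[:, 3] = z_3
entry J[1][3] = -3.1566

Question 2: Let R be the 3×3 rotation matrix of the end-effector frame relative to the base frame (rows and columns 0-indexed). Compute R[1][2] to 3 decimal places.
End-effector z-axis (col 2 of R) = (-0.7071,-0.7071,-0.0000)
R[1][2] = -0.7071

-0.707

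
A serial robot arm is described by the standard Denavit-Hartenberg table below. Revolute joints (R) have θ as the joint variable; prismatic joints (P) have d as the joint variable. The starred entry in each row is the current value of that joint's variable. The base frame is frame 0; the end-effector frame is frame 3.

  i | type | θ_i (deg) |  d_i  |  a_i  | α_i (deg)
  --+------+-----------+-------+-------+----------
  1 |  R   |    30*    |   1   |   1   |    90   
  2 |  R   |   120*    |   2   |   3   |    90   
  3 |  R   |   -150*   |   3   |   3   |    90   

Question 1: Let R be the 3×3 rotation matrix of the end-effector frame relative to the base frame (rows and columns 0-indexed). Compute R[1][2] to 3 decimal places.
End-effector z-axis (col 2 of R) = (0.6495,-0.6250,-0.4330)
R[1][2] = -0.6250

-0.625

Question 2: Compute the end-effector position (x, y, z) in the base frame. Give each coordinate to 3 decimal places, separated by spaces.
3.192 1.266 2.848

after link 1: o_1 = (0.8660, 0.5000, 1.0000)
after link 2: o_2 = (0.5670, -1.9821, 3.5981)
after link 3: o_3 = (3.1920, 1.2655, 2.8481)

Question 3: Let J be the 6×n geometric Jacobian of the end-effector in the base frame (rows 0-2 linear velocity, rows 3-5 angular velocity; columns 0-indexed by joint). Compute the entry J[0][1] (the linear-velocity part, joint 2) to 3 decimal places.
-1.600

axis z_1 = (0.5000,-0.8660,0.0000); lever o_n−o_1 = (2.3260,0.7655,1.8481)
cross product → J_v[:, 1] = (-1.6005,-0.9240,2.3971)
J_ω[:, 1] = z_1
entry J[0][1] = -1.6005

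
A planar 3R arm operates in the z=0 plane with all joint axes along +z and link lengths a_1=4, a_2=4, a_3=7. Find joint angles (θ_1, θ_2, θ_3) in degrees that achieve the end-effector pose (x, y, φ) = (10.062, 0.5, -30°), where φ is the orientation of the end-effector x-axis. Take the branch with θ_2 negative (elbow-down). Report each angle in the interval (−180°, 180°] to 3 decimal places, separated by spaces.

wrist centre = target − a_3·(cos φ, sin φ) = (3.9998, 4.0000)
cos θ_2 = (31.9986−4²−4²)/(2·4·4) = -0.0000; θ_2 = -90.0025° (elbow-down)
β = atan2(4.0000,3.9998) = 45.0013°; ψ = atan2(-4.0000,3.9998) = -45.0013°
θ_1 = β − ψ = 90.0025°
θ_3 = φ − θ_1 − θ_2 = -30.0000° (wrapped to (-180°,180°])

90.003 -90.003 -30.000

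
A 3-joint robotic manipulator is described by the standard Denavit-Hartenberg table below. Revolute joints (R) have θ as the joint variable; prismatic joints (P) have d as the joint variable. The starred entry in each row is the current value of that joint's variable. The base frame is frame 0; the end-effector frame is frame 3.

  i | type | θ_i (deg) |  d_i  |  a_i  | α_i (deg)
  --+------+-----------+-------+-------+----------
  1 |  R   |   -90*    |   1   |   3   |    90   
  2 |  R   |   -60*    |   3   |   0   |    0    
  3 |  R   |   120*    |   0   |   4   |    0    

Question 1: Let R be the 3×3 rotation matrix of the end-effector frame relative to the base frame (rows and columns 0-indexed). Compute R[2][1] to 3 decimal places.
0.500

End-effector y-axis (col 1 of R) = (-0.0000,0.8660,0.5000)
R[2][1] = 0.5000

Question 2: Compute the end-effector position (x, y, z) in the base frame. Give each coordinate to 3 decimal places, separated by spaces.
-3.000 -5.000 4.464

after link 1: o_1 = (0.0000, -3.0000, 1.0000)
after link 2: o_2 = (-3.0000, -3.0000, 1.0000)
after link 3: o_3 = (-3.0000, -5.0000, 4.4641)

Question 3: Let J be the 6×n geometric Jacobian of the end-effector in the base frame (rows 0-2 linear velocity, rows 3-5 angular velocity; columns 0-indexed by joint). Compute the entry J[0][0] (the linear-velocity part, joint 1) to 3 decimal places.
axis z_0 = ẑ; lever o_n−o_0 = (-3.0000,-5.0000,4.4641)
cross product → J_v[:, 0] = (5.0000,-3.0000,0.0000)
J_ω[:, 0] = z_0
entry J[0][0] = 5.0000

5.000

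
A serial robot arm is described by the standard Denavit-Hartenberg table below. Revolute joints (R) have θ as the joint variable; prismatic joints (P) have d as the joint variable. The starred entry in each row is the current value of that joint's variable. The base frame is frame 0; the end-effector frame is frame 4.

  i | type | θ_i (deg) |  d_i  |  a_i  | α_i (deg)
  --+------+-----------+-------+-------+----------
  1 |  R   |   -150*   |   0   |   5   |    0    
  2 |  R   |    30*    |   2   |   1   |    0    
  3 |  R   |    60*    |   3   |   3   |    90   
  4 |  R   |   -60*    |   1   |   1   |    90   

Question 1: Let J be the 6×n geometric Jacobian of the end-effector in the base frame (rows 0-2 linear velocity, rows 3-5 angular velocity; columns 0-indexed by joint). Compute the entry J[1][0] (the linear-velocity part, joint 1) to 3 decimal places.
axis z_0 = ẑ; lever o_n−o_0 = (-3.9462,-6.8971,4.1340)
cross product → J_v[:, 0] = (6.8971,-3.9462,0.0000)
J_ω[:, 0] = z_0
entry J[1][0] = -3.9462

-3.946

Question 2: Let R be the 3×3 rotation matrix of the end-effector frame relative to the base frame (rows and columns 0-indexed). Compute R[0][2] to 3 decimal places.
End-effector z-axis (col 2 of R) = (-0.4330,0.7500,-0.5000)
R[0][2] = -0.4330

-0.433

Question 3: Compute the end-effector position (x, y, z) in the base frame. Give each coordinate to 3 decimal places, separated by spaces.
after link 1: o_1 = (-4.3301, -2.5000, 0.0000)
after link 2: o_2 = (-4.8301, -3.3660, 2.0000)
after link 3: o_3 = (-3.3301, -5.9641, 5.0000)
after link 4: o_4 = (-3.9462, -6.8971, 4.1340)

-3.946 -6.897 4.134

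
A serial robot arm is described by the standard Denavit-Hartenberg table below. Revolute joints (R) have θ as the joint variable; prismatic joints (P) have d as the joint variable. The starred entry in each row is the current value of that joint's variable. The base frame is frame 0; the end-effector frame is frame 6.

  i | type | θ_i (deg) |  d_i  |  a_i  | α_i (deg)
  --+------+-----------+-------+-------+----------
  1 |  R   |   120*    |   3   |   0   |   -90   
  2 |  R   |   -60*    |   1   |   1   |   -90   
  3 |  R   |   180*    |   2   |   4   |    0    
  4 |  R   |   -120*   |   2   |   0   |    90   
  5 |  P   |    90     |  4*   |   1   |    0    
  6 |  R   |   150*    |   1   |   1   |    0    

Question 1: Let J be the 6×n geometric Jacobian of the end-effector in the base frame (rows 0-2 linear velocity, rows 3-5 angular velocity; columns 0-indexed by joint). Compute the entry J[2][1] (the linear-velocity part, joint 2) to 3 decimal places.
-4.120

axis z_1 = (-0.8660,-0.5000,0.0000); lever o_n−o_1 = (-5.4662,1.6017,-1.1316)
cross product → J_v[:, 1] = (0.5658,-0.9800,-4.1202)
J_ω[:, 1] = z_1
entry J[2][1] = -4.1202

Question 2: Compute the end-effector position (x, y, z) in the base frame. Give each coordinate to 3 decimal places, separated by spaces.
-5.466 1.602 1.868

after link 1: o_1 = (0.0000, 0.0000, 3.0000)
after link 2: o_2 = (-1.1160, -0.0670, 3.8660)
after link 3: o_3 = (-0.9821, -0.2990, -0.5981)
after link 4: o_4 = (-1.8481, 1.2010, -1.5981)
after link 5: o_5 = (-4.8792, 2.4510, 0.9019)
after link 6: o_6 = (-5.4662, 1.6017, 1.8684)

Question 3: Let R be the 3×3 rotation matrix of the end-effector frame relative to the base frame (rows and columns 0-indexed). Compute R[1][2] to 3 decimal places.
End-effector z-axis (col 2 of R) = (-0.6495,0.1250,0.7500)
R[1][2] = 0.1250

0.125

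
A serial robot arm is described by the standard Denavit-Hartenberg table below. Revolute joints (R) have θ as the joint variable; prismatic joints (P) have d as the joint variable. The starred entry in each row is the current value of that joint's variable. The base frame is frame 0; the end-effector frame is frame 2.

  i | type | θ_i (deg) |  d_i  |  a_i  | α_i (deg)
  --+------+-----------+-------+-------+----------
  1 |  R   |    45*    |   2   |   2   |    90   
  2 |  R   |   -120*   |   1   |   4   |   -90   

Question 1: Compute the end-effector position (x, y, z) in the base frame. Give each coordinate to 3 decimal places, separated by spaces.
after link 1: o_1 = (1.4142, 1.4142, 2.0000)
after link 2: o_2 = (0.7071, -0.7071, -1.4641)

0.707 -0.707 -1.464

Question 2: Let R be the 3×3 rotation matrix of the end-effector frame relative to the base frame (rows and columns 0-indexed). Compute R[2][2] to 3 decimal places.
-0.500

End-effector z-axis (col 2 of R) = (0.6124,0.6124,-0.5000)
R[2][2] = -0.5000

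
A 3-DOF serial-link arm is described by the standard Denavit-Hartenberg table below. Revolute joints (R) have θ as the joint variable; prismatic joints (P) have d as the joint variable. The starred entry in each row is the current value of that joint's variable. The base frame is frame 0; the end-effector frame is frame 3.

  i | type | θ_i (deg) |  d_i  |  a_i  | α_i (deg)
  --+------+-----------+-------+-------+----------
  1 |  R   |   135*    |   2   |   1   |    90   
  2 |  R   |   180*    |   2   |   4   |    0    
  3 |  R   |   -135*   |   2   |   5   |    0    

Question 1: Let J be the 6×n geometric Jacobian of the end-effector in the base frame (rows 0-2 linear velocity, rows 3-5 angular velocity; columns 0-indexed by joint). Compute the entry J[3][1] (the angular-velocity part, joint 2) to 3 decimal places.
axis z_1 = (0.7071,0.7071,0.0000); lever o_n−o_1 = (3.1569,2.5000,3.5355)
cross product → J_v[:, 1] = (2.5000,-2.5000,-0.4645)
J_ω[:, 1] = z_1
entry J[3][1] = 0.7071

0.707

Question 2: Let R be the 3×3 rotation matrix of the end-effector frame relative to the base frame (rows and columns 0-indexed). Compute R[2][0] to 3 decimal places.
0.707

End-effector x-axis (col 0 of R) = (-0.5000,0.5000,0.7071)
R[2][0] = 0.7071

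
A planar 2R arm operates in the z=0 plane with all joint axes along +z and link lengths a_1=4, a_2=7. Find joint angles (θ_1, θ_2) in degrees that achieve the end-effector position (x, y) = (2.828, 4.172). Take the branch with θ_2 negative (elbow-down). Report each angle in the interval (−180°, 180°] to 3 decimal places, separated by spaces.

156.728 -134.998

cos θ_2 = (25.4032−4²−7²)/(2·4·7) = -0.7071; θ_2 = -134.9983° (elbow-down)
β = atan2(4.1720,2.8280) = 55.8685°; ψ = atan2(-4.9499,-0.9496) = -100.8599°
θ_1 = β − ψ = 156.7284°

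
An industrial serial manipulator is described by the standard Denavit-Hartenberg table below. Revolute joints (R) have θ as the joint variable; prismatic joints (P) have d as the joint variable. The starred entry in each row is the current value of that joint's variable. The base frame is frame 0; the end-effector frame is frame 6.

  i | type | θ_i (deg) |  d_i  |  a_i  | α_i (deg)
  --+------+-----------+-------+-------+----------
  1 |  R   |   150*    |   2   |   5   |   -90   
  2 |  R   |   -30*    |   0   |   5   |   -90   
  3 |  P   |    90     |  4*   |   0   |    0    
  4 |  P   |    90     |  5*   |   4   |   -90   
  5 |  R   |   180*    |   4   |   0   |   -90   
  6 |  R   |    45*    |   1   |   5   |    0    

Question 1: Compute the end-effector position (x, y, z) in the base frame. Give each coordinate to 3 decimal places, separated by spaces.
-12.294 6.562 -4.392

after link 1: o_1 = (-4.3301, 2.5000, 2.0000)
after link 2: o_2 = (-8.0801, 4.6651, 4.5000)
after link 3: o_3 = (-9.8122, 5.6651, 1.0359)
after link 4: o_4 = (-8.9772, 5.1830, -5.2942)
after link 5: o_5 = (-10.9772, 1.7189, -5.2942)
after link 6: o_6 = (-12.2941, 6.5617, -4.3925)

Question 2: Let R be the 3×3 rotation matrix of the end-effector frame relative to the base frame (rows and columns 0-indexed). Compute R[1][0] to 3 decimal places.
End-effector x-axis (col 0 of R) = (-0.1768,0.9186,0.3536)
R[1][0] = 0.9186

0.919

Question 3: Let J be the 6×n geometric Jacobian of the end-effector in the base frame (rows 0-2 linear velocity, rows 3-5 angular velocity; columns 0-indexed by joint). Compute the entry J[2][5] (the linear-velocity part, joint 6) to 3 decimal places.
axis z_5 = (-0.4330,0.2500,-0.8660); lever o_n−o_5 = (-1.3169,4.8428,0.9017)
cross product → J_v[:, 5] = (4.4194,1.5309,-1.7678)
J_ω[:, 5] = z_5
entry J[2][5] = -1.7678

-1.768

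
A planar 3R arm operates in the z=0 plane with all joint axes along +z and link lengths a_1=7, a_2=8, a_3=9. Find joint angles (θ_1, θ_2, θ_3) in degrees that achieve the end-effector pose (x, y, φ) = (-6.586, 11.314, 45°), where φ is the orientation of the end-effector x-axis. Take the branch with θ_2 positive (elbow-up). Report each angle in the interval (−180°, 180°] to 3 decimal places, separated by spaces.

135.002 44.994 -134.996

wrist centre = target − a_3·(cos φ, sin φ) = (-12.9500, 4.9500)
cos θ_2 = (192.2044−7²−8²)/(2·7·8) = 0.7072; θ_2 = 44.9939° (elbow-up)
β = atan2(4.9500,-12.9500) = 159.0810°; ψ = atan2(5.6563,12.6575) = 24.0785°
θ_1 = β − ψ = 135.0025°
θ_3 = φ − θ_1 − θ_2 = -134.9964° (wrapped to (-180°,180°])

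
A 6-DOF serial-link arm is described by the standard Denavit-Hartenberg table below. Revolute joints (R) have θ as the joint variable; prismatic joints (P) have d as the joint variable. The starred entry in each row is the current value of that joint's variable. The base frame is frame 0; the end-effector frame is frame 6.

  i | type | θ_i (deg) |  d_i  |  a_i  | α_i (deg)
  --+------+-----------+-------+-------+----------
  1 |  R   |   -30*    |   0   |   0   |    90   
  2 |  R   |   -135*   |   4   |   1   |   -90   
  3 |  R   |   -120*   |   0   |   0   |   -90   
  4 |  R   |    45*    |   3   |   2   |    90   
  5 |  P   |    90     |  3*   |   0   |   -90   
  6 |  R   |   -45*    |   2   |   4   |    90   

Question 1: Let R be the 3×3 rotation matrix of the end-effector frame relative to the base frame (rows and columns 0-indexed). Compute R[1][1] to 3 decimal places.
End-effector y-axis (col 1 of R) = (0.5227,0.4053,-0.7500)
R[1][1] = 0.4053

0.405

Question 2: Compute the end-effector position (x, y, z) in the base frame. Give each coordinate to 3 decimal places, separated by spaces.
after link 1: o_1 = (0.0000, 0.0000, 0.0000)
after link 2: o_2 = (-2.6124, -3.1105, -0.7071)
after link 3: o_3 = (-2.6124, -3.1105, -0.7071)
after link 4: o_4 = (-5.9987, -4.3017, -1.0442)
after link 5: o_5 = (-4.9687, -7.0177, -1.7942)
after link 6: o_6 = (-5.1594, -9.1264, -5.7334)

-5.159 -9.126 -5.733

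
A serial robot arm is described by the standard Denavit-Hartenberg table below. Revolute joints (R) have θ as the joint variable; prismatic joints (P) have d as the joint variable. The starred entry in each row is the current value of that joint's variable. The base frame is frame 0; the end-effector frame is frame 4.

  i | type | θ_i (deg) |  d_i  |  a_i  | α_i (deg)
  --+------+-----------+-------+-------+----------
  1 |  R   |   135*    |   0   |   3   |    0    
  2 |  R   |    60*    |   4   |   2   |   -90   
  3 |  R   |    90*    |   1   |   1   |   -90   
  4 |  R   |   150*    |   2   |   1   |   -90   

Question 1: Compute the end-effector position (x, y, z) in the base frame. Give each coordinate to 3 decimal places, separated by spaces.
after link 1: o_1 = (-2.1213, 2.1213, 0.0000)
after link 2: o_2 = (-4.0532, 1.6037, 4.0000)
after link 3: o_3 = (-3.7944, 0.6378, 3.0000)
after link 4: o_4 = (-1.9919, 1.6384, 3.8660)

-1.992 1.638 3.866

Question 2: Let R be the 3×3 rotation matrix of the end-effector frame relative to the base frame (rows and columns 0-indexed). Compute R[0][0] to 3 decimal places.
End-effector x-axis (col 0 of R) = (-0.1294,0.4830,0.8660)
R[0][0] = -0.1294

-0.129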